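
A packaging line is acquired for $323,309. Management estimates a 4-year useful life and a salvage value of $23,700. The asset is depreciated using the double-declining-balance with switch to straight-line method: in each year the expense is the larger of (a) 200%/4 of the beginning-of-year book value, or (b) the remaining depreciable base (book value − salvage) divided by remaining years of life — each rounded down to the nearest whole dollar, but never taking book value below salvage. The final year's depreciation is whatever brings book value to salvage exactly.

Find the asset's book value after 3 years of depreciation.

Depreciable base = $323,309 − $23,700 = $299,609.
Year 1: DB = ⌊$323,309 × 200%/4⌋ = $161,654; SL = ⌊$299,609/4⌋ = $74,902 → take DB $161,654. Book value $161,655.
Year 2: DB = ⌊$161,655 × 200%/4⌋ = $80,827; SL = ⌊$137,955/3⌋ = $45,985 → take DB $80,827. Book value $80,828.
Year 3: DB = ⌊$80,828 × 200%/4⌋ = $40,414; SL = ⌊$57,128/2⌋ = $28,564 → take DB $40,414. Book value $40,414.

$40,414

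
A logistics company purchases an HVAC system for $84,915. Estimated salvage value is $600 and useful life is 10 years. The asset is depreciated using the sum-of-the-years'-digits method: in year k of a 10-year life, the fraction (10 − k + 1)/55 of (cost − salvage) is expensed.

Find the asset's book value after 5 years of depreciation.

$23,595

Depreciable base = $84,915 − $600 = $84,315.
Sum of the years' digits = 10+9+8+7+6+5+4+3+2+1 = 55.
Year 1: $84,315 × 10/55 = $15,330. Book value $69,585.
Year 2: $84,315 × 9/55 = $13,797. Book value $55,788.
Year 3: $84,315 × 8/55 = $12,264. Book value $43,524.
Year 4: $84,315 × 7/55 = $10,731. Book value $32,793.
Year 5: $84,315 × 6/55 = $9,198. Book value $23,595.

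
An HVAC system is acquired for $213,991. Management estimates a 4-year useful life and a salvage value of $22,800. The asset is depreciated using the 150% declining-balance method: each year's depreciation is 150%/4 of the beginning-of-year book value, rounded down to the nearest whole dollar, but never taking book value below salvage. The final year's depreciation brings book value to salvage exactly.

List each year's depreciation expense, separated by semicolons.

$80,246; $50,154; $31,346; $29,445

Depreciable base = $213,991 − $22,800 = $191,191.
Year 1: ⌊$213,991 × 150%/4⌋ = $80,246. Book value $133,745.
Year 2: ⌊$133,745 × 150%/4⌋ = $50,154. Book value $83,591.
Year 3: ⌊$83,591 × 150%/4⌋ = $31,346. Book value $52,245.
Year 4 (final): $52,245 − $22,800 = $29,445. Book value $22,800.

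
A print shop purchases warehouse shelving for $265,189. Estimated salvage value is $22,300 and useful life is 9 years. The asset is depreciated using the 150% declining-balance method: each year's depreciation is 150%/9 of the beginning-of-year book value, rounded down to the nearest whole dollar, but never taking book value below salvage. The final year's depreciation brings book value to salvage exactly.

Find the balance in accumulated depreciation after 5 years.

$158,614

Depreciable base = $265,189 − $22,300 = $242,889.
Year 1: ⌊$265,189 × 150%/9⌋ = $44,198. Book value $220,991.
Year 2: ⌊$220,991 × 150%/9⌋ = $36,831. Book value $184,160.
Year 3: ⌊$184,160 × 150%/9⌋ = $30,693. Book value $153,467.
Year 4: ⌊$153,467 × 150%/9⌋ = $25,577. Book value $127,890.
Year 5: ⌊$127,890 × 150%/9⌋ = $21,315. Book value $106,575.
Accumulated through year 5 = $265,189 − $106,575 = $158,614.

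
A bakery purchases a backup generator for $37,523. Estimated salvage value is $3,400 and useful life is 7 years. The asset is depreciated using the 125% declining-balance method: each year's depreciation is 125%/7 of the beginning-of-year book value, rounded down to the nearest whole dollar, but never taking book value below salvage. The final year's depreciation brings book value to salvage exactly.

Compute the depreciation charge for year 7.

Depreciable base = $37,523 − $3,400 = $34,123.
Year 1: ⌊$37,523 × 125%/7⌋ = $6,700. Book value $30,823.
Year 2: ⌊$30,823 × 125%/7⌋ = $5,504. Book value $25,319.
Year 3: ⌊$25,319 × 125%/7⌋ = $4,521. Book value $20,798.
Year 4: ⌊$20,798 × 125%/7⌋ = $3,713. Book value $17,085.
Year 5: ⌊$17,085 × 125%/7⌋ = $3,050. Book value $14,035.
Year 6: ⌊$14,035 × 125%/7⌋ = $2,506. Book value $11,529.
Year 7 (final): $11,529 − $3,400 = $8,129. Book value $3,400.

$8,129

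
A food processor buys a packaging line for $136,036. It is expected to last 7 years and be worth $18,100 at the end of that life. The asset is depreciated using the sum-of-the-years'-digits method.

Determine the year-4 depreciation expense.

Depreciable base = $136,036 − $18,100 = $117,936.
Sum of the years' digits = 7+6+5+4+3+2+1 = 28.
Year 1: $117,936 × 7/28 = $29,484. Book value $106,552.
Year 2: $117,936 × 6/28 = $25,272. Book value $81,280.
Year 3: $117,936 × 5/28 = $21,060. Book value $60,220.
Year 4: $117,936 × 4/28 = $16,848. Book value $43,372.

$16,848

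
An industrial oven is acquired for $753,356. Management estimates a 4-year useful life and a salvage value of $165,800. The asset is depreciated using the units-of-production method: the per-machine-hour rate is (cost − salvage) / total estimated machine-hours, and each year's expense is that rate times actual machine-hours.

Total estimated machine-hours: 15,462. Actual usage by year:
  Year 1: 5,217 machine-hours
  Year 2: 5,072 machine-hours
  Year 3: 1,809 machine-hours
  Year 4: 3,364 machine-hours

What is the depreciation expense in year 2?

$192,736

Depreciable base = $753,356 − $165,800 = $587,556.
Rate = $587,556 / 15,462 machine-hours = $38 per machine-hour.
Year 1: 5,217 × $38 = $198,246. Book value $555,110.
Year 2: 5,072 × $38 = $192,736. Book value $362,374.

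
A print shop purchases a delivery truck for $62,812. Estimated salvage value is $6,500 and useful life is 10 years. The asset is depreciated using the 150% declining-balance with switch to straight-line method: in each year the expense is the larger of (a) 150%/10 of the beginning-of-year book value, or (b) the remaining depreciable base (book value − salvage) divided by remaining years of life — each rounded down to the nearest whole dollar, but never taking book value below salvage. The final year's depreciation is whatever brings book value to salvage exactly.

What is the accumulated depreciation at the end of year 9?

Depreciable base = $62,812 − $6,500 = $56,312.
Year 1: DB = ⌊$62,812 × 150%/10⌋ = $9,421; SL = ⌊$56,312/10⌋ = $5,631 → take DB $9,421. Book value $53,391.
Year 2: DB = ⌊$53,391 × 150%/10⌋ = $8,008; SL = ⌊$46,891/9⌋ = $5,210 → take DB $8,008. Book value $45,383.
Year 3: DB = ⌊$45,383 × 150%/10⌋ = $6,807; SL = ⌊$38,883/8⌋ = $4,860 → take DB $6,807. Book value $38,576.
Year 4: DB = ⌊$38,576 × 150%/10⌋ = $5,786; SL = ⌊$32,076/7⌋ = $4,582 → take DB $5,786. Book value $32,790.
Year 5: DB = ⌊$32,790 × 150%/10⌋ = $4,918; SL = ⌊$26,290/6⌋ = $4,381 → take DB $4,918. Book value $27,872.
Year 6: DB = ⌊$27,872 × 150%/10⌋ = $4,180; SL = ⌊$21,372/5⌋ = $4,274 → take SL $4,274. Book value $23,598.
Year 7: DB = ⌊$23,598 × 150%/10⌋ = $3,539; SL = ⌊$17,098/4⌋ = $4,274 → take SL $4,274. Book value $19,324.
Year 8: DB = ⌊$19,324 × 150%/10⌋ = $2,898; SL = ⌊$12,824/3⌋ = $4,274 → take SL $4,274. Book value $15,050.
Year 9: DB = ⌊$15,050 × 150%/10⌋ = $2,257; SL = ⌊$8,550/2⌋ = $4,275 → take SL $4,275. Book value $10,775.
Accumulated through year 9 = $62,812 − $10,775 = $52,037.

$52,037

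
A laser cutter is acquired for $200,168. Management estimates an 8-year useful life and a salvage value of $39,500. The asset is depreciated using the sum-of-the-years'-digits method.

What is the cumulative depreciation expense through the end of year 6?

Depreciable base = $200,168 − $39,500 = $160,668.
Sum of the years' digits = 8+7+6+5+4+3+2+1 = 36.
Year 1: $160,668 × 8/36 = $35,704. Book value $164,464.
Year 2: $160,668 × 7/36 = $31,241. Book value $133,223.
Year 3: $160,668 × 6/36 = $26,778. Book value $106,445.
Year 4: $160,668 × 5/36 = $22,315. Book value $84,130.
Year 5: $160,668 × 4/36 = $17,852. Book value $66,278.
Year 6: $160,668 × 3/36 = $13,389. Book value $52,889.
Accumulated through year 6 = $200,168 − $52,889 = $147,279.

$147,279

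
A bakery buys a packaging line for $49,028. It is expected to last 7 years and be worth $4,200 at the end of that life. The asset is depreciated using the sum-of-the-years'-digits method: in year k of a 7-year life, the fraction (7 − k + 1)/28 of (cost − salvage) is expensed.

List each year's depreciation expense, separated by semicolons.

$11,207; $9,606; $8,005; $6,404; $4,803; $3,202; $1,601

Depreciable base = $49,028 − $4,200 = $44,828.
Sum of the years' digits = 7+6+5+4+3+2+1 = 28.
Year 1: $44,828 × 7/28 = $11,207. Book value $37,821.
Year 2: $44,828 × 6/28 = $9,606. Book value $28,215.
Year 3: $44,828 × 5/28 = $8,005. Book value $20,210.
Year 4: $44,828 × 4/28 = $6,404. Book value $13,806.
Year 5: $44,828 × 3/28 = $4,803. Book value $9,003.
Year 6: $44,828 × 2/28 = $3,202. Book value $5,801.
Year 7: $44,828 × 1/28 = $1,601. Book value $4,200.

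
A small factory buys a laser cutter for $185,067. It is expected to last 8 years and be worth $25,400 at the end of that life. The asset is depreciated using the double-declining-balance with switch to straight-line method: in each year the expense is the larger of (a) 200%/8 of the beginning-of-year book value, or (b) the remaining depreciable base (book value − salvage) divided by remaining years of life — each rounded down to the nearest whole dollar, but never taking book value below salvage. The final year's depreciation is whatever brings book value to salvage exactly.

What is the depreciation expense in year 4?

Depreciable base = $185,067 − $25,400 = $159,667.
Year 1: DB = ⌊$185,067 × 200%/8⌋ = $46,266; SL = ⌊$159,667/8⌋ = $19,958 → take DB $46,266. Book value $138,801.
Year 2: DB = ⌊$138,801 × 200%/8⌋ = $34,700; SL = ⌊$113,401/7⌋ = $16,200 → take DB $34,700. Book value $104,101.
Year 3: DB = ⌊$104,101 × 200%/8⌋ = $26,025; SL = ⌊$78,701/6⌋ = $13,116 → take DB $26,025. Book value $78,076.
Year 4: DB = ⌊$78,076 × 200%/8⌋ = $19,519; SL = ⌊$52,676/5⌋ = $10,535 → take DB $19,519. Book value $58,557.

$19,519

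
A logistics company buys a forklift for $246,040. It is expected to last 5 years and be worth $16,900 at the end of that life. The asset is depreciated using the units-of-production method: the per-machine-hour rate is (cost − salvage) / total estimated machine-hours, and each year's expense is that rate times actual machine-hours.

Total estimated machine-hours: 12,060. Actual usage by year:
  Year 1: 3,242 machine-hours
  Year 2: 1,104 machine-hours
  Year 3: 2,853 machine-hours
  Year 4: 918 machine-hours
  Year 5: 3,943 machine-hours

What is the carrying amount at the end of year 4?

Depreciable base = $246,040 − $16,900 = $229,140.
Rate = $229,140 / 12,060 machine-hours = $19 per machine-hour.
Year 1: 3,242 × $19 = $61,598. Book value $184,442.
Year 2: 1,104 × $19 = $20,976. Book value $163,466.
Year 3: 2,853 × $19 = $54,207. Book value $109,259.
Year 4: 918 × $19 = $17,442. Book value $91,817.

$91,817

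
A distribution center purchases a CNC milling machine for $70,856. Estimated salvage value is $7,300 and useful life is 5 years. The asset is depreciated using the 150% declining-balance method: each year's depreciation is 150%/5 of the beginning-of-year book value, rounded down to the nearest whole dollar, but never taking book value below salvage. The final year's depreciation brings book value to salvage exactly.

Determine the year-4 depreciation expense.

Depreciable base = $70,856 − $7,300 = $63,556.
Year 1: ⌊$70,856 × 150%/5⌋ = $21,256. Book value $49,600.
Year 2: ⌊$49,600 × 150%/5⌋ = $14,880. Book value $34,720.
Year 3: ⌊$34,720 × 150%/5⌋ = $10,416. Book value $24,304.
Year 4: ⌊$24,304 × 150%/5⌋ = $7,291. Book value $17,013.

$7,291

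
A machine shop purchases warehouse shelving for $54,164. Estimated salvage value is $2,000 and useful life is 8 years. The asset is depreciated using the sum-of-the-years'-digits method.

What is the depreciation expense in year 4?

$7,245

Depreciable base = $54,164 − $2,000 = $52,164.
Sum of the years' digits = 8+7+6+5+4+3+2+1 = 36.
Year 1: $52,164 × 8/36 = $11,592. Book value $42,572.
Year 2: $52,164 × 7/36 = $10,143. Book value $32,429.
Year 3: $52,164 × 6/36 = $8,694. Book value $23,735.
Year 4: $52,164 × 5/36 = $7,245. Book value $16,490.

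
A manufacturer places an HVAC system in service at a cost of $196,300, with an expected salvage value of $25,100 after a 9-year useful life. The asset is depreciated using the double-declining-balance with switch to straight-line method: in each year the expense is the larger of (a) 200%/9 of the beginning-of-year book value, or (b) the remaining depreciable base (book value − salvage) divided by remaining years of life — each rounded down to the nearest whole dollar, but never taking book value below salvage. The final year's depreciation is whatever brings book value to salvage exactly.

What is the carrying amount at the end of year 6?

$43,458

Depreciable base = $196,300 − $25,100 = $171,200.
Year 1: DB = ⌊$196,300 × 200%/9⌋ = $43,622; SL = ⌊$171,200/9⌋ = $19,022 → take DB $43,622. Book value $152,678.
Year 2: DB = ⌊$152,678 × 200%/9⌋ = $33,928; SL = ⌊$127,578/8⌋ = $15,947 → take DB $33,928. Book value $118,750.
Year 3: DB = ⌊$118,750 × 200%/9⌋ = $26,388; SL = ⌊$93,650/7⌋ = $13,378 → take DB $26,388. Book value $92,362.
Year 4: DB = ⌊$92,362 × 200%/9⌋ = $20,524; SL = ⌊$67,262/6⌋ = $11,210 → take DB $20,524. Book value $71,838.
Year 5: DB = ⌊$71,838 × 200%/9⌋ = $15,964; SL = ⌊$46,738/5⌋ = $9,347 → take DB $15,964. Book value $55,874.
Year 6: DB = ⌊$55,874 × 200%/9⌋ = $12,416; SL = ⌊$30,774/4⌋ = $7,693 → take DB $12,416. Book value $43,458.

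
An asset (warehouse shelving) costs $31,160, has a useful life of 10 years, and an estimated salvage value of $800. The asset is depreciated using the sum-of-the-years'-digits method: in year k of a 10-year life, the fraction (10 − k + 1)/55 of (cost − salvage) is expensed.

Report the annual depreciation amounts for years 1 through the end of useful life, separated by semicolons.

Depreciable base = $31,160 − $800 = $30,360.
Sum of the years' digits = 10+9+8+7+6+5+4+3+2+1 = 55.
Year 1: $30,360 × 10/55 = $5,520. Book value $25,640.
Year 2: $30,360 × 9/55 = $4,968. Book value $20,672.
Year 3: $30,360 × 8/55 = $4,416. Book value $16,256.
Year 4: $30,360 × 7/55 = $3,864. Book value $12,392.
Year 5: $30,360 × 6/55 = $3,312. Book value $9,080.
Year 6: $30,360 × 5/55 = $2,760. Book value $6,320.
Year 7: $30,360 × 4/55 = $2,208. Book value $4,112.
Year 8: $30,360 × 3/55 = $1,656. Book value $2,456.
Year 9: $30,360 × 2/55 = $1,104. Book value $1,352.
Year 10: $30,360 × 1/55 = $552. Book value $800.

$5,520; $4,968; $4,416; $3,864; $3,312; $2,760; $2,208; $1,656; $1,104; $552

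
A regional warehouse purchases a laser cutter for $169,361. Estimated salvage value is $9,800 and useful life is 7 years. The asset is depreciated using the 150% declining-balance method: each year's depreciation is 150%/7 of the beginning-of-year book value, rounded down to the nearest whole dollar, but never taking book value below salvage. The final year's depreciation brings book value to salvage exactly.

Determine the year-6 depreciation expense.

Depreciable base = $169,361 − $9,800 = $159,561.
Year 1: ⌊$169,361 × 150%/7⌋ = $36,291. Book value $133,070.
Year 2: ⌊$133,070 × 150%/7⌋ = $28,515. Book value $104,555.
Year 3: ⌊$104,555 × 150%/7⌋ = $22,404. Book value $82,151.
Year 4: ⌊$82,151 × 150%/7⌋ = $17,603. Book value $64,548.
Year 5: ⌊$64,548 × 150%/7⌋ = $13,831. Book value $50,717.
Year 6: ⌊$50,717 × 150%/7⌋ = $10,867. Book value $39,850.

$10,867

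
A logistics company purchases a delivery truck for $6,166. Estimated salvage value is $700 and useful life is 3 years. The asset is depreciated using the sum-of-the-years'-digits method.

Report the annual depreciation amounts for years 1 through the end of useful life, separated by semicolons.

$2,733; $1,822; $911

Depreciable base = $6,166 − $700 = $5,466.
Sum of the years' digits = 3+2+1 = 6.
Year 1: $5,466 × 3/6 = $2,733. Book value $3,433.
Year 2: $5,466 × 2/6 = $1,822. Book value $1,611.
Year 3: $5,466 × 1/6 = $911. Book value $700.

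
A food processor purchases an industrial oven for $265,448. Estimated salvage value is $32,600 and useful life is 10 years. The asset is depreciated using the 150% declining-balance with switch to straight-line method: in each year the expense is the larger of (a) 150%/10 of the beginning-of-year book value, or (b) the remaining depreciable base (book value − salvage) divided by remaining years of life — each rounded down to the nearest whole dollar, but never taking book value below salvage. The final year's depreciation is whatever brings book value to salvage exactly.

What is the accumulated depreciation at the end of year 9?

$215,969

Depreciable base = $265,448 − $32,600 = $232,848.
Year 1: DB = ⌊$265,448 × 150%/10⌋ = $39,817; SL = ⌊$232,848/10⌋ = $23,284 → take DB $39,817. Book value $225,631.
Year 2: DB = ⌊$225,631 × 150%/10⌋ = $33,844; SL = ⌊$193,031/9⌋ = $21,447 → take DB $33,844. Book value $191,787.
Year 3: DB = ⌊$191,787 × 150%/10⌋ = $28,768; SL = ⌊$159,187/8⌋ = $19,898 → take DB $28,768. Book value $163,019.
Year 4: DB = ⌊$163,019 × 150%/10⌋ = $24,452; SL = ⌊$130,419/7⌋ = $18,631 → take DB $24,452. Book value $138,567.
Year 5: DB = ⌊$138,567 × 150%/10⌋ = $20,785; SL = ⌊$105,967/6⌋ = $17,661 → take DB $20,785. Book value $117,782.
Year 6: DB = ⌊$117,782 × 150%/10⌋ = $17,667; SL = ⌊$85,182/5⌋ = $17,036 → take DB $17,667. Book value $100,115.
Year 7: DB = ⌊$100,115 × 150%/10⌋ = $15,017; SL = ⌊$67,515/4⌋ = $16,878 → take SL $16,878. Book value $83,237.
Year 8: DB = ⌊$83,237 × 150%/10⌋ = $12,485; SL = ⌊$50,637/3⌋ = $16,879 → take SL $16,879. Book value $66,358.
Year 9: DB = ⌊$66,358 × 150%/10⌋ = $9,953; SL = ⌊$33,758/2⌋ = $16,879 → take SL $16,879. Book value $49,479.
Accumulated through year 9 = $265,448 − $49,479 = $215,969.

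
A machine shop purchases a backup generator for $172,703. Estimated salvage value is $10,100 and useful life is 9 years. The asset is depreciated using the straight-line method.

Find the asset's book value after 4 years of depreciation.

Depreciable base = $172,703 − $10,100 = $162,603.
Annual expense = $162,603 / 9 = $18,067.
End of year 1: book value $154,636.
End of year 2: book value $136,569.
End of year 3: book value $118,502.
End of year 4: book value $100,435.

$100,435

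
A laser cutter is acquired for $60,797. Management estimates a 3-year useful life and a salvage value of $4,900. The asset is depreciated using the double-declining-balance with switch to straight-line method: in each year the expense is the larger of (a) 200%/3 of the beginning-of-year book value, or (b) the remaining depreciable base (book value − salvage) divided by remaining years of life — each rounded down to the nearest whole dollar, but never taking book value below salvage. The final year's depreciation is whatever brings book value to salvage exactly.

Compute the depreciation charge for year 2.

$13,510

Depreciable base = $60,797 − $4,900 = $55,897.
Year 1: DB = ⌊$60,797 × 200%/3⌋ = $40,531; SL = ⌊$55,897/3⌋ = $18,632 → take DB $40,531. Book value $20,266.
Year 2: DB = ⌊$20,266 × 200%/3⌋ = $13,510; SL = ⌊$15,366/2⌋ = $7,683 → take DB $13,510. Book value $6,756.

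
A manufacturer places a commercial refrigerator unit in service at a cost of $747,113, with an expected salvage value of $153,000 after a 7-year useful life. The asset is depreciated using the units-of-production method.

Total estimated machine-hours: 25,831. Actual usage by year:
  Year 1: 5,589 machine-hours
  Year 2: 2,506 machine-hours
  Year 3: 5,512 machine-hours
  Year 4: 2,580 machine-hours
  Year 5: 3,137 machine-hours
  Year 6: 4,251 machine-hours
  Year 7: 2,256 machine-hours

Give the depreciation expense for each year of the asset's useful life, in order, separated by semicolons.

$128,547; $57,638; $126,776; $59,340; $72,151; $97,773; $51,888

Depreciable base = $747,113 − $153,000 = $594,113.
Rate = $594,113 / 25,831 machine-hours = $23 per machine-hour.
Year 1: 5,589 × $23 = $128,547. Book value $618,566.
Year 2: 2,506 × $23 = $57,638. Book value $560,928.
Year 3: 5,512 × $23 = $126,776. Book value $434,152.
Year 4: 2,580 × $23 = $59,340. Book value $374,812.
Year 5: 3,137 × $23 = $72,151. Book value $302,661.
Year 6: 4,251 × $23 = $97,773. Book value $204,888.
Year 7: 2,256 × $23 = $51,888. Book value $153,000.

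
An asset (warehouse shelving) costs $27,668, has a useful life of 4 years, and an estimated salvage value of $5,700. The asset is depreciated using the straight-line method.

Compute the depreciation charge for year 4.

Depreciable base = $27,668 − $5,700 = $21,968.
Annual expense = $21,968 / 4 = $5,492.

$5,492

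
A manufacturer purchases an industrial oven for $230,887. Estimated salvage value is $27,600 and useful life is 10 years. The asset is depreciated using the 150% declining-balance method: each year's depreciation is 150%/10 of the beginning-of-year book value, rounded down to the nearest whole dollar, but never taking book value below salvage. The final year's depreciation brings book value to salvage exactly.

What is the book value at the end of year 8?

$62,916

Depreciable base = $230,887 − $27,600 = $203,287.
Year 1: ⌊$230,887 × 150%/10⌋ = $34,633. Book value $196,254.
Year 2: ⌊$196,254 × 150%/10⌋ = $29,438. Book value $166,816.
Year 3: ⌊$166,816 × 150%/10⌋ = $25,022. Book value $141,794.
Year 4: ⌊$141,794 × 150%/10⌋ = $21,269. Book value $120,525.
Year 5: ⌊$120,525 × 150%/10⌋ = $18,078. Book value $102,447.
Year 6: ⌊$102,447 × 150%/10⌋ = $15,367. Book value $87,080.
Year 7: ⌊$87,080 × 150%/10⌋ = $13,062. Book value $74,018.
Year 8: ⌊$74,018 × 150%/10⌋ = $11,102. Book value $62,916.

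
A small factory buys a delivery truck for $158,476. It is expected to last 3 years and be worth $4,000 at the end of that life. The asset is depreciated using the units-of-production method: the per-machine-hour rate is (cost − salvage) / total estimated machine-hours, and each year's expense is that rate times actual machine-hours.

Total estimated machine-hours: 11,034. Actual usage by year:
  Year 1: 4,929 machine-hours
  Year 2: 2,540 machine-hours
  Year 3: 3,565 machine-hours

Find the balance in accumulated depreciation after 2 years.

$104,566

Depreciable base = $158,476 − $4,000 = $154,476.
Rate = $154,476 / 11,034 machine-hours = $14 per machine-hour.
Year 1: 4,929 × $14 = $69,006. Book value $89,470.
Year 2: 2,540 × $14 = $35,560. Book value $53,910.
Accumulated through year 2 = $158,476 − $53,910 = $104,566.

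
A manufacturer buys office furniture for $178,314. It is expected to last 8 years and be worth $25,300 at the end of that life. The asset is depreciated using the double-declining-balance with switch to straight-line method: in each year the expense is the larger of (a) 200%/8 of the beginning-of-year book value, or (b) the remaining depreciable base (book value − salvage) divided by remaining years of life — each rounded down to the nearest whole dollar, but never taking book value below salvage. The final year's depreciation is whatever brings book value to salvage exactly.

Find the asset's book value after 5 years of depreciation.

Depreciable base = $178,314 − $25,300 = $153,014.
Year 1: DB = ⌊$178,314 × 200%/8⌋ = $44,578; SL = ⌊$153,014/8⌋ = $19,126 → take DB $44,578. Book value $133,736.
Year 2: DB = ⌊$133,736 × 200%/8⌋ = $33,434; SL = ⌊$108,436/7⌋ = $15,490 → take DB $33,434. Book value $100,302.
Year 3: DB = ⌊$100,302 × 200%/8⌋ = $25,075; SL = ⌊$75,002/6⌋ = $12,500 → take DB $25,075. Book value $75,227.
Year 4: DB = ⌊$75,227 × 200%/8⌋ = $18,806; SL = ⌊$49,927/5⌋ = $9,985 → take DB $18,806. Book value $56,421.
Year 5: DB = ⌊$56,421 × 200%/8⌋ = $14,105; SL = ⌊$31,121/4⌋ = $7,780 → take DB $14,105. Book value $42,316.

$42,316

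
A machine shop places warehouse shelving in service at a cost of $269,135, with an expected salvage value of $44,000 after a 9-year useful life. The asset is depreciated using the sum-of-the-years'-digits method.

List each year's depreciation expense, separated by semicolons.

Depreciable base = $269,135 − $44,000 = $225,135.
Sum of the years' digits = 9+8+7+6+5+4+3+2+1 = 45.
Year 1: $225,135 × 9/45 = $45,027. Book value $224,108.
Year 2: $225,135 × 8/45 = $40,024. Book value $184,084.
Year 3: $225,135 × 7/45 = $35,021. Book value $149,063.
Year 4: $225,135 × 6/45 = $30,018. Book value $119,045.
Year 5: $225,135 × 5/45 = $25,015. Book value $94,030.
Year 6: $225,135 × 4/45 = $20,012. Book value $74,018.
Year 7: $225,135 × 3/45 = $15,009. Book value $59,009.
Year 8: $225,135 × 2/45 = $10,006. Book value $49,003.
Year 9: $225,135 × 1/45 = $5,003. Book value $44,000.

$45,027; $40,024; $35,021; $30,018; $25,015; $20,012; $15,009; $10,006; $5,003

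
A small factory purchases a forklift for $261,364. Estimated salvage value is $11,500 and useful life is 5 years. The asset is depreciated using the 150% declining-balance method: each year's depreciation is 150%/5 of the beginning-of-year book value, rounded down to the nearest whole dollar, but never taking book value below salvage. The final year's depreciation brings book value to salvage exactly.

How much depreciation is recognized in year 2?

$54,886

Depreciable base = $261,364 − $11,500 = $249,864.
Year 1: ⌊$261,364 × 150%/5⌋ = $78,409. Book value $182,955.
Year 2: ⌊$182,955 × 150%/5⌋ = $54,886. Book value $128,069.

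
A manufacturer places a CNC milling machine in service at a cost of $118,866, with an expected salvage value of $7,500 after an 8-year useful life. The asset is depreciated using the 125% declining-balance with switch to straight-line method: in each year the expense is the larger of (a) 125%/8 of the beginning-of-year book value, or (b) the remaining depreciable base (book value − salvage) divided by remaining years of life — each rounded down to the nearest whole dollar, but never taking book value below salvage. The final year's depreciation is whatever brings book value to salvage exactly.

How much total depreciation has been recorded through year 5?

$73,024

Depreciable base = $118,866 − $7,500 = $111,366.
Year 1: DB = ⌊$118,866 × 125%/8⌋ = $18,572; SL = ⌊$111,366/8⌋ = $13,920 → take DB $18,572. Book value $100,294.
Year 2: DB = ⌊$100,294 × 125%/8⌋ = $15,670; SL = ⌊$92,794/7⌋ = $13,256 → take DB $15,670. Book value $84,624.
Year 3: DB = ⌊$84,624 × 125%/8⌋ = $13,222; SL = ⌊$77,124/6⌋ = $12,854 → take DB $13,222. Book value $71,402.
Year 4: DB = ⌊$71,402 × 125%/8⌋ = $11,156; SL = ⌊$63,902/5⌋ = $12,780 → take SL $12,780. Book value $58,622.
Year 5: DB = ⌊$58,622 × 125%/8⌋ = $9,159; SL = ⌊$51,122/4⌋ = $12,780 → take SL $12,780. Book value $45,842.
Accumulated through year 5 = $118,866 − $45,842 = $73,024.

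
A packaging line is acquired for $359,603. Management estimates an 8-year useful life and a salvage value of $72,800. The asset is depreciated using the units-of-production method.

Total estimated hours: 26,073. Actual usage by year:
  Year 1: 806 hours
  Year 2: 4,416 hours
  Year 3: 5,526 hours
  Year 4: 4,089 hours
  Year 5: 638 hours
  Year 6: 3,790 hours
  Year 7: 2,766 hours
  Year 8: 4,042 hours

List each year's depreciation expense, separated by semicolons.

Depreciable base = $359,603 − $72,800 = $286,803.
Rate = $286,803 / 26,073 hours = $11 per hour.
Year 1: 806 × $11 = $8,866. Book value $350,737.
Year 2: 4,416 × $11 = $48,576. Book value $302,161.
Year 3: 5,526 × $11 = $60,786. Book value $241,375.
Year 4: 4,089 × $11 = $44,979. Book value $196,396.
Year 5: 638 × $11 = $7,018. Book value $189,378.
Year 6: 3,790 × $11 = $41,690. Book value $147,688.
Year 7: 2,766 × $11 = $30,426. Book value $117,262.
Year 8: 4,042 × $11 = $44,462. Book value $72,800.

$8,866; $48,576; $60,786; $44,979; $7,018; $41,690; $30,426; $44,462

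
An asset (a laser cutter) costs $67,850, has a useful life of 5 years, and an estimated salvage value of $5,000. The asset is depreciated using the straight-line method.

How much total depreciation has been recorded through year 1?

$12,570

Depreciable base = $67,850 − $5,000 = $62,850.
Annual expense = $62,850 / 5 = $12,570.
End of year 1: book value $55,280.
Accumulated through year 1 = $67,850 − $55,280 = $12,570.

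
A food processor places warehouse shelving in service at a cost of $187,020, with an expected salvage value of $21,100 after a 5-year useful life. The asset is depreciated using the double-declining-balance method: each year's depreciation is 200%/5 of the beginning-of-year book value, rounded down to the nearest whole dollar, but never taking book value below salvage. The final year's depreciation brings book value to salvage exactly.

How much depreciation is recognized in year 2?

Depreciable base = $187,020 − $21,100 = $165,920.
Year 1: ⌊$187,020 × 200%/5⌋ = $74,808. Book value $112,212.
Year 2: ⌊$112,212 × 200%/5⌋ = $44,884. Book value $67,328.

$44,884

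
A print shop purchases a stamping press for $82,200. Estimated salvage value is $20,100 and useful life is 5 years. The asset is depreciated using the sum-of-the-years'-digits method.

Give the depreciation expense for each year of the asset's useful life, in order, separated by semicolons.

$20,700; $16,560; $12,420; $8,280; $4,140

Depreciable base = $82,200 − $20,100 = $62,100.
Sum of the years' digits = 5+4+3+2+1 = 15.
Year 1: $62,100 × 5/15 = $20,700. Book value $61,500.
Year 2: $62,100 × 4/15 = $16,560. Book value $44,940.
Year 3: $62,100 × 3/15 = $12,420. Book value $32,520.
Year 4: $62,100 × 2/15 = $8,280. Book value $24,240.
Year 5: $62,100 × 1/15 = $4,140. Book value $20,100.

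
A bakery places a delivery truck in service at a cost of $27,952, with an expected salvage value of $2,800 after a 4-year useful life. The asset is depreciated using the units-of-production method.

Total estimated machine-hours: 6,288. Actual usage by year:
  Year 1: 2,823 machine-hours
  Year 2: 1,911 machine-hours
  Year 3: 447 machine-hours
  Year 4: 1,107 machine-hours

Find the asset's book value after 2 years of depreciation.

$9,016

Depreciable base = $27,952 − $2,800 = $25,152.
Rate = $25,152 / 6,288 machine-hours = $4 per machine-hour.
Year 1: 2,823 × $4 = $11,292. Book value $16,660.
Year 2: 1,911 × $4 = $7,644. Book value $9,016.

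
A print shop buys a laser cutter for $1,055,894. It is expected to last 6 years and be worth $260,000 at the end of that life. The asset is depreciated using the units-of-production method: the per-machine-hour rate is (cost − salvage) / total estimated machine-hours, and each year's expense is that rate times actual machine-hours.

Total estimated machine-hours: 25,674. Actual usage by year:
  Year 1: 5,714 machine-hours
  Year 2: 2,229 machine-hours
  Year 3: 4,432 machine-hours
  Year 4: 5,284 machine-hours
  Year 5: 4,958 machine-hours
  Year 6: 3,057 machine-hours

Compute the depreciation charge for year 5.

Depreciable base = $1,055,894 − $260,000 = $795,894.
Rate = $795,894 / 25,674 machine-hours = $31 per machine-hour.
Year 1: 5,714 × $31 = $177,134. Book value $878,760.
Year 2: 2,229 × $31 = $69,099. Book value $809,661.
Year 3: 4,432 × $31 = $137,392. Book value $672,269.
Year 4: 5,284 × $31 = $163,804. Book value $508,465.
Year 5: 4,958 × $31 = $153,698. Book value $354,767.

$153,698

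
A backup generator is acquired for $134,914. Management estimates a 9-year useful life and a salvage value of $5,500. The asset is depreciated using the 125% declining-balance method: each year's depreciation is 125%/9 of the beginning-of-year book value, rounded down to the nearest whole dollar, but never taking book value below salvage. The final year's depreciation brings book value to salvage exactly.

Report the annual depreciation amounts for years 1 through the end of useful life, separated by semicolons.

Depreciable base = $134,914 − $5,500 = $129,414.
Year 1: ⌊$134,914 × 125%/9⌋ = $18,738. Book value $116,176.
Year 2: ⌊$116,176 × 125%/9⌋ = $16,135. Book value $100,041.
Year 3: ⌊$100,041 × 125%/9⌋ = $13,894. Book value $86,147.
Year 4: ⌊$86,147 × 125%/9⌋ = $11,964. Book value $74,183.
Year 5: ⌊$74,183 × 125%/9⌋ = $10,303. Book value $63,880.
Year 6: ⌊$63,880 × 125%/9⌋ = $8,872. Book value $55,008.
Year 7: ⌊$55,008 × 125%/9⌋ = $7,640. Book value $47,368.
Year 8: ⌊$47,368 × 125%/9⌋ = $6,578. Book value $40,790.
Year 9 (final): $40,790 − $5,500 = $35,290. Book value $5,500.

$18,738; $16,135; $13,894; $11,964; $10,303; $8,872; $7,640; $6,578; $35,290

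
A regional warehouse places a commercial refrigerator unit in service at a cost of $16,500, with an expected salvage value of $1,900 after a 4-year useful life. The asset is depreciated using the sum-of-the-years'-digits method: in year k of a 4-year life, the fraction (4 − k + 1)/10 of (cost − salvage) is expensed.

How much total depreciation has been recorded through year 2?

Depreciable base = $16,500 − $1,900 = $14,600.
Sum of the years' digits = 4+3+2+1 = 10.
Year 1: $14,600 × 4/10 = $5,840. Book value $10,660.
Year 2: $14,600 × 3/10 = $4,380. Book value $6,280.
Accumulated through year 2 = $16,500 − $6,280 = $10,220.

$10,220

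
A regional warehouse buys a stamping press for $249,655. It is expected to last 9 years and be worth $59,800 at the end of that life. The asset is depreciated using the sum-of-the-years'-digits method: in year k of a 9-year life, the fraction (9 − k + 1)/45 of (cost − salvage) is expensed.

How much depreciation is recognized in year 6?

$16,876

Depreciable base = $249,655 − $59,800 = $189,855.
Sum of the years' digits = 9+8+7+6+5+4+3+2+1 = 45.
Year 1: $189,855 × 9/45 = $37,971. Book value $211,684.
Year 2: $189,855 × 8/45 = $33,752. Book value $177,932.
Year 3: $189,855 × 7/45 = $29,533. Book value $148,399.
Year 4: $189,855 × 6/45 = $25,314. Book value $123,085.
Year 5: $189,855 × 5/45 = $21,095. Book value $101,990.
Year 6: $189,855 × 4/45 = $16,876. Book value $85,114.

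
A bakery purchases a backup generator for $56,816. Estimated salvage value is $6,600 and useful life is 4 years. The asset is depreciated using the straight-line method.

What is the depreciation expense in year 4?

Depreciable base = $56,816 − $6,600 = $50,216.
Annual expense = $50,216 / 4 = $12,554.

$12,554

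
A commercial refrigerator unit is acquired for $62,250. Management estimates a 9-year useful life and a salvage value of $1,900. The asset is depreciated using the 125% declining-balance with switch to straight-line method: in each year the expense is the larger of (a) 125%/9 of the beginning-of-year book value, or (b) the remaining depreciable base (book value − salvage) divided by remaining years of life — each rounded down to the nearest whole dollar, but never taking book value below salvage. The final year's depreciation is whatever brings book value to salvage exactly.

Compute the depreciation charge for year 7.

$6,308

Depreciable base = $62,250 − $1,900 = $60,350.
Year 1: DB = ⌊$62,250 × 125%/9⌋ = $8,645; SL = ⌊$60,350/9⌋ = $6,705 → take DB $8,645. Book value $53,605.
Year 2: DB = ⌊$53,605 × 125%/9⌋ = $7,445; SL = ⌊$51,705/8⌋ = $6,463 → take DB $7,445. Book value $46,160.
Year 3: DB = ⌊$46,160 × 125%/9⌋ = $6,411; SL = ⌊$44,260/7⌋ = $6,322 → take DB $6,411. Book value $39,749.
Year 4: DB = ⌊$39,749 × 125%/9⌋ = $5,520; SL = ⌊$37,849/6⌋ = $6,308 → take SL $6,308. Book value $33,441.
Year 5: DB = ⌊$33,441 × 125%/9⌋ = $4,644; SL = ⌊$31,541/5⌋ = $6,308 → take SL $6,308. Book value $27,133.
Year 6: DB = ⌊$27,133 × 125%/9⌋ = $3,768; SL = ⌊$25,233/4⌋ = $6,308 → take SL $6,308. Book value $20,825.
Year 7: DB = ⌊$20,825 × 125%/9⌋ = $2,892; SL = ⌊$18,925/3⌋ = $6,308 → take SL $6,308. Book value $14,517.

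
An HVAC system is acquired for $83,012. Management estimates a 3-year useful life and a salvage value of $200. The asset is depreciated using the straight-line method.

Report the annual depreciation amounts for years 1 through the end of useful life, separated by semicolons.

$27,604; $27,604; $27,604

Depreciable base = $83,012 − $200 = $82,812.
Annual expense = $82,812 / 3 = $27,604.
End of year 1: book value $55,408.
End of year 2: book value $27,804.
End of year 3: book value $200.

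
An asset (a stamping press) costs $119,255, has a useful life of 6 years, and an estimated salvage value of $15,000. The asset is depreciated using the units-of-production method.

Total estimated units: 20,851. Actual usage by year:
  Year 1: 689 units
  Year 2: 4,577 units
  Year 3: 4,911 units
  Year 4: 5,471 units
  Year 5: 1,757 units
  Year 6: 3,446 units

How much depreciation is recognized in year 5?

Depreciable base = $119,255 − $15,000 = $104,255.
Rate = $104,255 / 20,851 units = $5 per unit.
Year 1: 689 × $5 = $3,445. Book value $115,810.
Year 2: 4,577 × $5 = $22,885. Book value $92,925.
Year 3: 4,911 × $5 = $24,555. Book value $68,370.
Year 4: 5,471 × $5 = $27,355. Book value $41,015.
Year 5: 1,757 × $5 = $8,785. Book value $32,230.

$8,785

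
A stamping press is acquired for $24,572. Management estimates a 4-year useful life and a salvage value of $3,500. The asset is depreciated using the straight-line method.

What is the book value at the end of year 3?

Depreciable base = $24,572 − $3,500 = $21,072.
Annual expense = $21,072 / 4 = $5,268.
End of year 1: book value $19,304.
End of year 2: book value $14,036.
End of year 3: book value $8,768.

$8,768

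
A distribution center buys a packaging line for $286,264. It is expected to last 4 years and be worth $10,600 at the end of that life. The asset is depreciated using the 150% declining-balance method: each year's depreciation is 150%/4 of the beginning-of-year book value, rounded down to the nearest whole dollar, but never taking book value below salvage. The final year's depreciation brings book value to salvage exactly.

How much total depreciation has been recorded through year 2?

$174,442

Depreciable base = $286,264 − $10,600 = $275,664.
Year 1: ⌊$286,264 × 150%/4⌋ = $107,349. Book value $178,915.
Year 2: ⌊$178,915 × 150%/4⌋ = $67,093. Book value $111,822.
Accumulated through year 2 = $286,264 − $111,822 = $174,442.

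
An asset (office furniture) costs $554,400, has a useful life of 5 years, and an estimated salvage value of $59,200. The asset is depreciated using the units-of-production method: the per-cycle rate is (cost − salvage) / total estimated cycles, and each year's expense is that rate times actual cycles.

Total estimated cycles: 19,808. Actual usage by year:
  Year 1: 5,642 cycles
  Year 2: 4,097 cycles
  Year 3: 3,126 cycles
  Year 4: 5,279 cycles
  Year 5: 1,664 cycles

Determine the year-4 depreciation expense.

$131,975

Depreciable base = $554,400 − $59,200 = $495,200.
Rate = $495,200 / 19,808 cycles = $25 per cycle.
Year 1: 5,642 × $25 = $141,050. Book value $413,350.
Year 2: 4,097 × $25 = $102,425. Book value $310,925.
Year 3: 3,126 × $25 = $78,150. Book value $232,775.
Year 4: 5,279 × $25 = $131,975. Book value $100,800.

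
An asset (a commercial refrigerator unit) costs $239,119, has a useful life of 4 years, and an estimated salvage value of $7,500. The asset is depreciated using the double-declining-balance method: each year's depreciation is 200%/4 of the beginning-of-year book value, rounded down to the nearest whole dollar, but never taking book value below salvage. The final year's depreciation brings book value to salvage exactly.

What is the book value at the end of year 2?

Depreciable base = $239,119 − $7,500 = $231,619.
Year 1: ⌊$239,119 × 200%/4⌋ = $119,559. Book value $119,560.
Year 2: ⌊$119,560 × 200%/4⌋ = $59,780. Book value $59,780.

$59,780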